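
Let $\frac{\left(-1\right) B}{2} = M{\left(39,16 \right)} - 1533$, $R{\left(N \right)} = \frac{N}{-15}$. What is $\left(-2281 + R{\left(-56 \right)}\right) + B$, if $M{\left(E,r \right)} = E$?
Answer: $\frac{10661}{15} \approx 710.73$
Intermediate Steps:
$R{\left(N \right)} = - \frac{N}{15}$ ($R{\left(N \right)} = N \left(- \frac{1}{15}\right) = - \frac{N}{15}$)
$B = 2988$ ($B = - 2 \left(39 - 1533\right) = \left(-2\right) \left(-1494\right) = 2988$)
$\left(-2281 + R{\left(-56 \right)}\right) + B = \left(-2281 - - \frac{56}{15}\right) + 2988 = \left(-2281 + \frac{56}{15}\right) + 2988 = - \frac{34159}{15} + 2988 = \frac{10661}{15}$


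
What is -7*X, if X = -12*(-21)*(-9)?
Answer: 15876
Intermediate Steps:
X = -2268 (X = 252*(-9) = -2268)
-7*X = -7*(-2268) = 15876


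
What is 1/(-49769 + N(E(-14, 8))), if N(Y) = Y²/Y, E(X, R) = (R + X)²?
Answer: -1/49733 ≈ -2.0107e-5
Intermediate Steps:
N(Y) = Y
1/(-49769 + N(E(-14, 8))) = 1/(-49769 + (8 - 14)²) = 1/(-49769 + (-6)²) = 1/(-49769 + 36) = 1/(-49733) = -1/49733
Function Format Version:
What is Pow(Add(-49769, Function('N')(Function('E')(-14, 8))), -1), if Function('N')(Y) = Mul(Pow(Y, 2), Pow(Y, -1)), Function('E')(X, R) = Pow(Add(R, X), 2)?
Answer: Rational(-1, 49733) ≈ -2.0107e-5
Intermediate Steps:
Function('N')(Y) = Y
Pow(Add(-49769, Function('N')(Function('E')(-14, 8))), -1) = Pow(Add(-49769, Pow(Add(8, -14), 2)), -1) = Pow(Add(-49769, Pow(-6, 2)), -1) = Pow(Add(-49769, 36), -1) = Pow(-49733, -1) = Rational(-1, 49733)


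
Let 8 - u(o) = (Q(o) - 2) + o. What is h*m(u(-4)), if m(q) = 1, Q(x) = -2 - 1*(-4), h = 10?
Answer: 10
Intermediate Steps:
Q(x) = 2 (Q(x) = -2 + 4 = 2)
u(o) = 8 - o (u(o) = 8 - ((2 - 2) + o) = 8 - (0 + o) = 8 - o)
h*m(u(-4)) = 10*1 = 10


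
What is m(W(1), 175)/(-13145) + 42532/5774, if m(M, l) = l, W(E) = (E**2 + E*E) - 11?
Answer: 55807269/7589923 ≈ 7.3528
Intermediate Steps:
W(E) = -11 + 2*E**2 (W(E) = (E**2 + E**2) - 11 = 2*E**2 - 11 = -11 + 2*E**2)
m(W(1), 175)/(-13145) + 42532/5774 = 175/(-13145) + 42532/5774 = 175*(-1/13145) + 42532*(1/5774) = -35/2629 + 21266/2887 = 55807269/7589923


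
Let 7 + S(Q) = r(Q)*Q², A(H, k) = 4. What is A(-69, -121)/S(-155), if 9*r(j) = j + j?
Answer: -36/7447813 ≈ -4.8336e-6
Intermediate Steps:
r(j) = 2*j/9 (r(j) = (j + j)/9 = (2*j)/9 = 2*j/9)
S(Q) = -7 + 2*Q³/9 (S(Q) = -7 + (2*Q/9)*Q² = -7 + 2*Q³/9)
A(-69, -121)/S(-155) = 4/(-7 + (2/9)*(-155)³) = 4/(-7 + (2/9)*(-3723875)) = 4/(-7 - 7447750/9) = 4/(-7447813/9) = 4*(-9/7447813) = -36/7447813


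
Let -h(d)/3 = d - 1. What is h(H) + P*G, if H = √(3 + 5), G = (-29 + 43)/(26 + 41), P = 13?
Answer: 383/67 - 6*√2 ≈ -2.7689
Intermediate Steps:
G = 14/67 ≈ 0.20896
H = 2*√2 (H = √8 = 2*√2 ≈ 2.8284)
h(d) = 3 - 3*d (h(d) = -3*(d - 1) = -3*(-1 + d) = 3 - 3*d)
h(H) + P*G = (3 - 6*√2) + 13*(14/67) = (3 - 6*√2) + 182/67 = 383/67 - 6*√2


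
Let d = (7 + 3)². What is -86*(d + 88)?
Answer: -16168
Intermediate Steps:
d = 100 (d = 10² = 100)
-86*(d + 88) = -86*(100 + 88) = -86*188 = -16168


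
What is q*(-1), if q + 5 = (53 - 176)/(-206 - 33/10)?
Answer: 9235/2093 ≈ 4.4123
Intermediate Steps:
q = -9235/2093 (q = -5 + (53 - 176)/(-206 - 33/10) = -5 - 123/(-206 - 33*⅒) = -5 - 123/(-206 - 33/10) = -5 - 123/(-2093/10) = -5 - 123*(-10/2093) = -5 + 1230/2093 = -9235/2093 ≈ -4.4123)
q*(-1) = -9235/2093*(-1) = 9235/2093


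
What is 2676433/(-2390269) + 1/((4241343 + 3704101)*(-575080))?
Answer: -12229334135603990429/10921774718429454880 ≈ -1.1197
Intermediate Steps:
2676433/(-2390269) + 1/((4241343 + 3704101)*(-575080)) = 2676433*(-1/2390269) - 1/575080/7945444 = -2676433/2390269 + (1/7945444)*(-1/575080) = -2676433/2390269 - 1/4569265935520 = -12229334135603990429/10921774718429454880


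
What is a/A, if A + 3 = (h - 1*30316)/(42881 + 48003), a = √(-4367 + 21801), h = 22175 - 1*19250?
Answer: -90884*√17434/300043 ≈ -39.995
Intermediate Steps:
h = 2925 (h = 22175 - 19250 = 2925)
a = √17434 ≈ 132.04
A = -300043/90884 (A = -3 + (2925 - 1*30316)/(42881 + 48003) = -3 + (2925 - 30316)/90884 = -3 - 27391*1/90884 = -3 - 27391/90884 = -300043/90884 ≈ -3.3014)
a/A = √17434/(-300043/90884) = √17434*(-90884/300043) = -90884*√17434/300043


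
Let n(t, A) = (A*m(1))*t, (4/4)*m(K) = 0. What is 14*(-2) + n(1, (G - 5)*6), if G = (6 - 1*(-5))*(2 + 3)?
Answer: -28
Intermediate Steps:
G = 55 (G = (6 + 5)*5 = 11*5 = 55)
m(K) = 0
n(t, A) = 0 (n(t, A) = (A*0)*t = 0*t = 0)
14*(-2) + n(1, (G - 5)*6) = 14*(-2) + 0 = -28 + 0 = -28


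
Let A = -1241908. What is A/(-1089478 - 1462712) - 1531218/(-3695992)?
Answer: 2124510325039/2358218455620 ≈ 0.90090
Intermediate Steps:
A/(-1089478 - 1462712) - 1531218/(-3695992) = -1241908/(-1089478 - 1462712) - 1531218/(-3695992) = -1241908/(-2552190) - 1531218*(-1/3695992) = -1241908*(-1/2552190) + 765609/1847996 = 620954/1276095 + 765609/1847996 = 2124510325039/2358218455620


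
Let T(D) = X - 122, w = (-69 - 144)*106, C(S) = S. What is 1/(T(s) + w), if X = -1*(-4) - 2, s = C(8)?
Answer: -1/22698 ≈ -4.4057e-5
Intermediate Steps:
s = 8
X = 2 (X = 4 - 2 = 2)
w = -22578 (w = -213*106 = -22578)
T(D) = -120 (T(D) = 2 - 122 = -120)
1/(T(s) + w) = 1/(-120 - 22578) = 1/(-22698) = -1/22698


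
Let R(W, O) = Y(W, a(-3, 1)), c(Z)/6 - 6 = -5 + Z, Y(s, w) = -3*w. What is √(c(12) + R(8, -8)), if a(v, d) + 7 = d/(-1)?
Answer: √102 ≈ 10.100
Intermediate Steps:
a(v, d) = -7 - d (a(v, d) = -7 + d/(-1) = -7 + d*(-1) = -7 - d)
c(Z) = 6 + 6*Z (c(Z) = 36 + 6*(-5 + Z) = 36 + (-30 + 6*Z) = 6 + 6*Z)
R(W, O) = 24 (R(W, O) = -3*(-7 - 1*1) = -3*(-7 - 1) = -3*(-8) = 24)
√(c(12) + R(8, -8)) = √((6 + 6*12) + 24) = √((6 + 72) + 24) = √(78 + 24) = √102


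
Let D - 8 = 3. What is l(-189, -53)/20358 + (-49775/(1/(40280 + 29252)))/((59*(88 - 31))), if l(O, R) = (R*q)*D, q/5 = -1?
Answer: -23486039398085/22821318 ≈ -1.0291e+6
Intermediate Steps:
D = 11 (D = 8 + 3 = 11)
q = -5 (q = 5*(-1) = -5)
l(O, R) = -55*R (l(O, R) = (R*(-5))*11 = -5*R*11 = -55*R)
l(-189, -53)/20358 + (-49775/(1/(40280 + 29252)))/((59*(88 - 31))) = -55*(-53)/20358 + (-49775/(1/(40280 + 29252)))/((59*(88 - 31))) = 2915*(1/20358) + (-49775/(1/69532))/((59*57)) = 2915/20358 - 49775/1/69532/3363 = 2915/20358 - 49775*69532*(1/3363) = 2915/20358 - 3460955300*1/3363 = 2915/20358 - 3460955300/3363 = -23486039398085/22821318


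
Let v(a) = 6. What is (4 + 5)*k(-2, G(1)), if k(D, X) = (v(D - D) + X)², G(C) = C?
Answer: 441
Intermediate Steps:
k(D, X) = (6 + X)²
(4 + 5)*k(-2, G(1)) = (4 + 5)*(6 + 1)² = 9*7² = 9*49 = 441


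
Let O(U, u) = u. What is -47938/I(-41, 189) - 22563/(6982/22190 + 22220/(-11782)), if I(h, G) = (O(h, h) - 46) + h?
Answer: 32281492825867/2190932672 ≈ 14734.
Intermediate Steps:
I(h, G) = -46 + 2*h (I(h, G) = (h - 46) + h = (-46 + h) + h = -46 + 2*h)
-47938/I(-41, 189) - 22563/(6982/22190 + 22220/(-11782)) = -47938/(-46 + 2*(-41)) - 22563/(6982/22190 + 22220/(-11782)) = -47938/(-46 - 82) - 22563/(6982*(1/22190) + 22220*(-1/11782)) = -47938/(-128) - 22563/(3491/11095 - 11110/5891) = -47938*(-1/128) - 22563/(-102699969/65360645) = 23969/64 - 22563*(-65360645/102699969) = 23969/64 + 491577411045/34233323 = 32281492825867/2190932672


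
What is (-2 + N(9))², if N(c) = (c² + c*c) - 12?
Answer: 21904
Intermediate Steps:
N(c) = -12 + 2*c² (N(c) = (c² + c²) - 12 = 2*c² - 12 = -12 + 2*c²)
(-2 + N(9))² = (-2 + (-12 + 2*9²))² = (-2 + (-12 + 2*81))² = (-2 + (-12 + 162))² = (-2 + 150)² = 148² = 21904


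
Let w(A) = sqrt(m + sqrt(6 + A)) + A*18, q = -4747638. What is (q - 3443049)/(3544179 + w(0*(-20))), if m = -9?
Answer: -8190687/(3544179 + I*sqrt(9 - sqrt(6))) ≈ -2.311 + 1.6689e-6*I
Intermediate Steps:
w(A) = sqrt(-9 + sqrt(6 + A)) + 18*A (w(A) = sqrt(-9 + sqrt(6 + A)) + A*18 = sqrt(-9 + sqrt(6 + A)) + 18*A)
(q - 3443049)/(3544179 + w(0*(-20))) = (-4747638 - 3443049)/(3544179 + (sqrt(-9 + sqrt(6 + 0*(-20))) + 18*(0*(-20)))) = -8190687/(3544179 + (sqrt(-9 + sqrt(6 + 0)) + 18*0)) = -8190687/(3544179 + (sqrt(-9 + sqrt(6)) + 0)) = -8190687/(3544179 + sqrt(-9 + sqrt(6)))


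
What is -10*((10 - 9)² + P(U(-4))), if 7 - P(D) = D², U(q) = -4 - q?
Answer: -80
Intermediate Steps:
P(D) = 7 - D²
-10*((10 - 9)² + P(U(-4))) = -10*((10 - 9)² + (7 - (-4 - 1*(-4))²)) = -10*(1² + (7 - (-4 + 4)²)) = -10*(1 + (7 - 1*0²)) = -10*(1 + (7 - 1*0)) = -10*(1 + (7 + 0)) = -10*(1 + 7) = -10*8 = -80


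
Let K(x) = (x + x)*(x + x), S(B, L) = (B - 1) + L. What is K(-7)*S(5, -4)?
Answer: 0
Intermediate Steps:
S(B, L) = -1 + B + L (S(B, L) = (-1 + B) + L = -1 + B + L)
K(x) = 4*x**2 (K(x) = (2*x)*(2*x) = 4*x**2)
K(-7)*S(5, -4) = (4*(-7)**2)*(-1 + 5 - 4) = (4*49)*0 = 196*0 = 0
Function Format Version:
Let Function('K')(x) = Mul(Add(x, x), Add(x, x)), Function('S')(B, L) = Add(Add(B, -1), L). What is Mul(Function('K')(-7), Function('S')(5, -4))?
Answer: 0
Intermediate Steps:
Function('S')(B, L) = Add(-1, B, L) (Function('S')(B, L) = Add(Add(-1, B), L) = Add(-1, B, L))
Function('K')(x) = Mul(4, Pow(x, 2)) (Function('K')(x) = Mul(Mul(2, x), Mul(2, x)) = Mul(4, Pow(x, 2)))
Mul(Function('K')(-7), Function('S')(5, -4)) = Mul(Mul(4, Pow(-7, 2)), Add(-1, 5, -4)) = Mul(Mul(4, 49), 0) = Mul(196, 0) = 0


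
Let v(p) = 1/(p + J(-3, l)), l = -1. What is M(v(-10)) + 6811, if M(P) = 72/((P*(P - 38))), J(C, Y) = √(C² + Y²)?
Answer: 892811051/130721 - 247680*√10/130721 ≈ 6823.9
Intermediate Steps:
v(p) = 1/(p + √10) (v(p) = 1/(p + √((-3)² + (-1)²)) = 1/(p + √(9 + 1)) = 1/(p + √10))
M(P) = 72/(P*(-38 + P)) (M(P) = 72/((P*(-38 + P))) = 72*(1/(P*(-38 + P))) = 72/(P*(-38 + P)))
M(v(-10)) + 6811 = 72/((1/(-10 + √10))*(-38 + 1/(-10 + √10))) + 6811 = 72*(-10 + √10)/(-38 + 1/(-10 + √10)) + 6811 = 6811 + 72*(-10 + √10)/(-38 + 1/(-10 + √10))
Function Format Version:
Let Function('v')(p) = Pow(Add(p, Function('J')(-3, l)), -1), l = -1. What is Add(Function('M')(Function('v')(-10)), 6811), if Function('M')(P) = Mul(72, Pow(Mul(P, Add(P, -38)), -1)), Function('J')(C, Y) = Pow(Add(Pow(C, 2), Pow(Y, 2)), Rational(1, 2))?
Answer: Add(Rational(892811051, 130721), Mul(Rational(-247680, 130721), Pow(10, Rational(1, 2)))) ≈ 6823.9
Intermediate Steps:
Function('v')(p) = Pow(Add(p, Pow(10, Rational(1, 2))), -1) (Function('v')(p) = Pow(Add(p, Pow(Add(Pow(-3, 2), Pow(-1, 2)), Rational(1, 2))), -1) = Pow(Add(p, Pow(Add(9, 1), Rational(1, 2))), -1) = Pow(Add(p, Pow(10, Rational(1, 2))), -1))
Function('M')(P) = Mul(72, Pow(P, -1), Pow(Add(-38, P), -1)) (Function('M')(P) = Mul(72, Pow(Mul(P, Add(-38, P)), -1)) = Mul(72, Mul(Pow(P, -1), Pow(Add(-38, P), -1))) = Mul(72, Pow(P, -1), Pow(Add(-38, P), -1)))
Add(Function('M')(Function('v')(-10)), 6811) = Add(Mul(72, Pow(Pow(Add(-10, Pow(10, Rational(1, 2))), -1), -1), Pow(Add(-38, Pow(Add(-10, Pow(10, Rational(1, 2))), -1)), -1)), 6811) = Add(Mul(72, Add(-10, Pow(10, Rational(1, 2))), Pow(Add(-38, Pow(Add(-10, Pow(10, Rational(1, 2))), -1)), -1)), 6811) = Add(Mul(72, Pow(Add(-38, Pow(Add(-10, Pow(10, Rational(1, 2))), -1)), -1), Add(-10, Pow(10, Rational(1, 2)))), 6811) = Add(6811, Mul(72, Pow(Add(-38, Pow(Add(-10, Pow(10, Rational(1, 2))), -1)), -1), Add(-10, Pow(10, Rational(1, 2)))))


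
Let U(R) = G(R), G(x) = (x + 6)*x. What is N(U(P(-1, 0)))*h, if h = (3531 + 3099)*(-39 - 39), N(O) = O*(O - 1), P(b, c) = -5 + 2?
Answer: -46542600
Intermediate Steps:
P(b, c) = -3
G(x) = x*(6 + x) (G(x) = (6 + x)*x = x*(6 + x))
U(R) = R*(6 + R)
N(O) = O*(-1 + O)
h = -517140 (h = 6630*(-78) = -517140)
N(U(P(-1, 0)))*h = ((-3*(6 - 3))*(-1 - 3*(6 - 3)))*(-517140) = ((-3*3)*(-1 - 3*3))*(-517140) = -9*(-1 - 9)*(-517140) = -9*(-10)*(-517140) = 90*(-517140) = -46542600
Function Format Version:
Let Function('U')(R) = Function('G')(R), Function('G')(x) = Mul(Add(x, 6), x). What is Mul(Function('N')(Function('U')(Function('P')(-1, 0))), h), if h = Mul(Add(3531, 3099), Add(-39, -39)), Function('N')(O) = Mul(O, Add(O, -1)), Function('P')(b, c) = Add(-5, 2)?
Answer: -46542600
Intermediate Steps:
Function('P')(b, c) = -3
Function('G')(x) = Mul(x, Add(6, x)) (Function('G')(x) = Mul(Add(6, x), x) = Mul(x, Add(6, x)))
Function('U')(R) = Mul(R, Add(6, R))
Function('N')(O) = Mul(O, Add(-1, O))
h = -517140 (h = Mul(6630, -78) = -517140)
Mul(Function('N')(Function('U')(Function('P')(-1, 0))), h) = Mul(Mul(Mul(-3, Add(6, -3)), Add(-1, Mul(-3, Add(6, -3)))), -517140) = Mul(Mul(Mul(-3, 3), Add(-1, Mul(-3, 3))), -517140) = Mul(Mul(-9, Add(-1, -9)), -517140) = Mul(Mul(-9, -10), -517140) = Mul(90, -517140) = -46542600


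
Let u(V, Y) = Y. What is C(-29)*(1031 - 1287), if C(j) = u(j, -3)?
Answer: 768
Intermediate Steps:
C(j) = -3
C(-29)*(1031 - 1287) = -3*(1031 - 1287) = -3*(-256) = 768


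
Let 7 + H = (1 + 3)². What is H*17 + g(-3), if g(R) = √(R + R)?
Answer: 153 + I*√6 ≈ 153.0 + 2.4495*I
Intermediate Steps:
g(R) = √2*√R (g(R) = √(2*R) = √2*√R)
H = 9 (H = -7 + (1 + 3)² = -7 + 4² = -7 + 16 = 9)
H*17 + g(-3) = 9*17 + √2*√(-3) = 153 + √2*(I*√3) = 153 + I*√6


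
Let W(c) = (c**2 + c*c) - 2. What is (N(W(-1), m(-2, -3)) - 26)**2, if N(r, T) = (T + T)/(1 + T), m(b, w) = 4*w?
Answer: 68644/121 ≈ 567.31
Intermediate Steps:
W(c) = -2 + 2*c**2 (W(c) = (c**2 + c**2) - 2 = 2*c**2 - 2 = -2 + 2*c**2)
N(r, T) = 2*T/(1 + T) (N(r, T) = (2*T)/(1 + T) = 2*T/(1 + T))
(N(W(-1), m(-2, -3)) - 26)**2 = (2*(4*(-3))/(1 + 4*(-3)) - 26)**2 = (2*(-12)/(1 - 12) - 26)**2 = (2*(-12)/(-11) - 26)**2 = (2*(-12)*(-1/11) - 26)**2 = (24/11 - 26)**2 = (-262/11)**2 = 68644/121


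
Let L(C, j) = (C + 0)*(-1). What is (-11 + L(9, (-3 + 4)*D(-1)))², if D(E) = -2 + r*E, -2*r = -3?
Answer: 400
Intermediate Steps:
r = 3/2 (r = -½*(-3) = 3/2 ≈ 1.5000)
D(E) = -2 + 3*E/2
L(C, j) = -C (L(C, j) = C*(-1) = -C)
(-11 + L(9, (-3 + 4)*D(-1)))² = (-11 - 1*9)² = (-11 - 9)² = (-20)² = 400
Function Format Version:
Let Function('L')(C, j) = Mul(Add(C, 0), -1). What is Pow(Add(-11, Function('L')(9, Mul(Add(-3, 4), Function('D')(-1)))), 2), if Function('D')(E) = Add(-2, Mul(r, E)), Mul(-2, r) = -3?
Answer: 400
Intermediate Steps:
r = Rational(3, 2) (r = Mul(Rational(-1, 2), -3) = Rational(3, 2) ≈ 1.5000)
Function('D')(E) = Add(-2, Mul(Rational(3, 2), E))
Function('L')(C, j) = Mul(-1, C) (Function('L')(C, j) = Mul(C, -1) = Mul(-1, C))
Pow(Add(-11, Function('L')(9, Mul(Add(-3, 4), Function('D')(-1)))), 2) = Pow(Add(-11, Mul(-1, 9)), 2) = Pow(Add(-11, -9), 2) = Pow(-20, 2) = 400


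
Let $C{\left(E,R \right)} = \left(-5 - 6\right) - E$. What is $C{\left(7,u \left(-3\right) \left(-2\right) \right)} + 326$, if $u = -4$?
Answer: $308$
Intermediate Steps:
$C{\left(E,R \right)} = -11 - E$ ($C{\left(E,R \right)} = \left(-5 - 6\right) - E = -11 - E$)
$C{\left(7,u \left(-3\right) \left(-2\right) \right)} + 326 = \left(-11 - 7\right) + 326 = -18 + 326 = 308$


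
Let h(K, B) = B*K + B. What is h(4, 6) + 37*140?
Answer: 5210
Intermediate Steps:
h(K, B) = B + B*K
h(4, 6) + 37*140 = 6*(1 + 4) + 37*140 = 6*5 + 5180 = 30 + 5180 = 5210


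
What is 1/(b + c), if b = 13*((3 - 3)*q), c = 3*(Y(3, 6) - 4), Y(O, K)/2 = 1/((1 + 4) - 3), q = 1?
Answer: -⅑ ≈ -0.11111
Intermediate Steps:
Y(O, K) = 1 (Y(O, K) = 2/((1 + 4) - 3) = 2/(5 - 3) = 2/2 = 2*(½) = 1)
c = -9 (c = 3*(1 - 4) = 3*(-3) = -9)
b = 0 (b = 13*((3 - 3)*1) = 13*(0*1) = 13*0 = 0)
1/(b + c) = 1/(0 - 9) = 1/(-9) = -⅑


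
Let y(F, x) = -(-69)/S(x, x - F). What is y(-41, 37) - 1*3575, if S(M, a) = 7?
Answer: -24956/7 ≈ -3565.1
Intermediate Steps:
y(F, x) = 69/7 (y(F, x) = -(-69)/7 = -1*(-69/7) = 69/7)
y(-41, 37) - 1*3575 = 69/7 - 1*3575 = 69/7 - 3575 = -24956/7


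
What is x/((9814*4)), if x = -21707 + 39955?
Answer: 2281/4907 ≈ 0.46485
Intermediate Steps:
x = 18248
x/((9814*4)) = 18248/((9814*4)) = 18248/39256 = 18248*(1/39256) = 2281/4907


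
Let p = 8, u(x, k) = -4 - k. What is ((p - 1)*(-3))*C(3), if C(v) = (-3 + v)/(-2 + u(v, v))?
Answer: 0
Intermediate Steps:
C(v) = (-3 + v)/(-6 - v) (C(v) = (-3 + v)/(-2 + (-4 - v)) = (-3 + v)/(-6 - v))
((p - 1)*(-3))*C(3) = ((8 - 1)*(-3))*((3 - 1*3)/(6 + 3)) = (7*(-3))*((3 - 3)/9) = -7*0/3 = -21*0 = 0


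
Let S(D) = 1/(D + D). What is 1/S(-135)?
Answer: -270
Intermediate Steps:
S(D) = 1/(2*D)
1/S(-135) = 1/((1/2)/(-135)) = 1/((1/2)*(-1/135)) = 1/(-1/270) = -270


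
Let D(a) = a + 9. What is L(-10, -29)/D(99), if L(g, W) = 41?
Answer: 41/108 ≈ 0.37963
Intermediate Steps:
D(a) = 9 + a
L(-10, -29)/D(99) = 41/(9 + 99) = 41/108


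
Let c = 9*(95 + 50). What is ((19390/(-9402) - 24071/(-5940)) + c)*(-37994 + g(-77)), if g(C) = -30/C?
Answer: -8897520858437489/179178615 ≈ -4.9657e+7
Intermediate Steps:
c = 1305 (c = 9*145 = 1305)
((19390/(-9402) - 24071/(-5940)) + c)*(-37994 + g(-77)) = ((19390/(-9402) - 24071/(-5940)) + 1305)*(-37994 - 30/(-77)) = ((19390*(-1/9402) - 24071*(-1/5940)) + 1305)*(-37994 - 30*(-1/77)) = ((-9695/4701 + 24071/5940) + 1305)*(-37994 + 30/77) = (18523157/9307980 + 1305)*(-2925508/77) = (12165437057/9307980)*(-2925508/77) = -8897520858437489/179178615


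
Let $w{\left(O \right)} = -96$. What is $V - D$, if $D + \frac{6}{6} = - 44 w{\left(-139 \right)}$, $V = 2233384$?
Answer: $2229161$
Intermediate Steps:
$D = 4223$ ($D = -1 - -4224 = -1 + 4224 = 4223$)
$V - D = 2233384 - 4223 = 2229161$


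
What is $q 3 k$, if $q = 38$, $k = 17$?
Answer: $1938$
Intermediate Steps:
$q 3 k = 38 \cdot 3 \cdot 17 = 114 \cdot 17 = 1938$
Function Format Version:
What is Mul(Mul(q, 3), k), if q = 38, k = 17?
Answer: 1938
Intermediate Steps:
Mul(Mul(q, 3), k) = Mul(Mul(38, 3), 17) = Mul(114, 17) = 1938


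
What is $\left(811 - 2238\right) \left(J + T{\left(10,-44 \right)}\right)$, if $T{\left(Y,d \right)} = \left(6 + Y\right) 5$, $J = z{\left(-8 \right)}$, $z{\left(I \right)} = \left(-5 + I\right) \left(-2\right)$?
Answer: $-151262$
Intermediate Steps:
$z{\left(I \right)} = 10 - 2 I$
$J = 26$ ($J = 10 - -16 = 10 + 16 = 26$)
$T{\left(Y,d \right)} = 30 + 5 Y$
$\left(811 - 2238\right) \left(J + T{\left(10,-44 \right)}\right) = \left(811 - 2238\right) \left(26 + \left(30 + 5 \cdot 10\right)\right) = \left(811 - 2238\right) \left(26 + \left(30 + 50\right)\right) = \left(811 - 2238\right) \left(26 + 80\right) = \left(-1427\right) 106 = -151262$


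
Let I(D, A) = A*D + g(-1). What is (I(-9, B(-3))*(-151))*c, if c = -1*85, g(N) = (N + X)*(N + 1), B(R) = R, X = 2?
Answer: 346545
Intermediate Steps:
g(N) = (1 + N)*(2 + N) (g(N) = (N + 2)*(N + 1) = (2 + N)*(1 + N) = (1 + N)*(2 + N))
c = -85
I(D, A) = A*D (I(D, A) = A*D + (2 + (-1)² + 3*(-1)) = A*D + (2 + 1 - 3) = A*D + 0 = A*D)
(I(-9, B(-3))*(-151))*c = (-3*(-9)*(-151))*(-85) = (27*(-151))*(-85) = -4077*(-85) = 346545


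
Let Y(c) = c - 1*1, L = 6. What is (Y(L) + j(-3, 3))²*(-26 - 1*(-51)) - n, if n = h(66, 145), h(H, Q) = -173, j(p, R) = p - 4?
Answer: 273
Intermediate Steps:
j(p, R) = -4 + p
n = -173
Y(c) = -1 + c (Y(c) = c - 1 = -1 + c)
(Y(L) + j(-3, 3))²*(-26 - 1*(-51)) - n = ((-1 + 6) + (-4 - 3))²*(-26 - 1*(-51)) - 1*(-173) = (5 - 7)²*(-26 + 51) + 173 = (-2)²*25 + 173 = 4*25 + 173 = 100 + 173 = 273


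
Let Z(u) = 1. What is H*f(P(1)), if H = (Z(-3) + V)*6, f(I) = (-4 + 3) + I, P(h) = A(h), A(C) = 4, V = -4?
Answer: -54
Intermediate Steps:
P(h) = 4
f(I) = -1 + I
H = -18 (H = (1 - 4)*6 = -3*6 = -18)
H*f(P(1)) = -18*(-1 + 4) = -18*3 = -54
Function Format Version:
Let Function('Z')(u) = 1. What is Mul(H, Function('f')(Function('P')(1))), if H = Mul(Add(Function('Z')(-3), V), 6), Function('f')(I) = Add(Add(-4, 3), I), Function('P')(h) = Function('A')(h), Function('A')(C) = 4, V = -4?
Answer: -54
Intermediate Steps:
Function('P')(h) = 4
Function('f')(I) = Add(-1, I)
H = -18 (H = Mul(Add(1, -4), 6) = Mul(-3, 6) = -18)
Mul(H, Function('f')(Function('P')(1))) = Mul(-18, Add(-1, 4)) = Mul(-18, 3) = -54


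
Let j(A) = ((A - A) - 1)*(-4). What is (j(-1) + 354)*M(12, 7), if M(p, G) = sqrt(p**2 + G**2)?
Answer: 358*sqrt(193) ≈ 4973.5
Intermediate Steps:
j(A) = 4 (j(A) = (0 - 1)*(-4) = -1*(-4) = 4)
M(p, G) = sqrt(G**2 + p**2)
(j(-1) + 354)*M(12, 7) = (4 + 354)*sqrt(7**2 + 12**2) = 358*sqrt(49 + 144) = 358*sqrt(193)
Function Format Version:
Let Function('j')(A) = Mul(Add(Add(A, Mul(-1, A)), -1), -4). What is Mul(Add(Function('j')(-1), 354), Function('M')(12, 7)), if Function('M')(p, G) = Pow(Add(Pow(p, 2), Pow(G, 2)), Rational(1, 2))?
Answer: Mul(358, Pow(193, Rational(1, 2))) ≈ 4973.5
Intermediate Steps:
Function('j')(A) = 4 (Function('j')(A) = Mul(Add(0, -1), -4) = Mul(-1, -4) = 4)
Function('M')(p, G) = Pow(Add(Pow(G, 2), Pow(p, 2)), Rational(1, 2))
Mul(Add(Function('j')(-1), 354), Function('M')(12, 7)) = Mul(Add(4, 354), Pow(Add(Pow(7, 2), Pow(12, 2)), Rational(1, 2))) = Mul(358, Pow(Add(49, 144), Rational(1, 2))) = Mul(358, Pow(193, Rational(1, 2)))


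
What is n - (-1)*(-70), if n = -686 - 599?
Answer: -1355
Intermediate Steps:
n = -1285
n - (-1)*(-70) = -1285 - (-1)*(-70) = -1285 - 1*70 = -1285 - 70 = -1355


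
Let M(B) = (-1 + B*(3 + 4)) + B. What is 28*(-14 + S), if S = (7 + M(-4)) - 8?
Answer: -1344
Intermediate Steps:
M(B) = -1 + 8*B (M(B) = (-1 + B*7) + B = (-1 + 7*B) + B = -1 + 8*B)
S = -34 (S = (7 + (-1 + 8*(-4))) - 8 = (7 + (-1 - 32)) - 8 = (7 - 33) - 8 = -26 - 8 = -34)
28*(-14 + S) = 28*(-14 - 34) = 28*(-48) = -1344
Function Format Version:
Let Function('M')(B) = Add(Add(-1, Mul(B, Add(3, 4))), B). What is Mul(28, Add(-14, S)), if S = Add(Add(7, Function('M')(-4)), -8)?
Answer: -1344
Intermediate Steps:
Function('M')(B) = Add(-1, Mul(8, B)) (Function('M')(B) = Add(Add(-1, Mul(B, 7)), B) = Add(Add(-1, Mul(7, B)), B) = Add(-1, Mul(8, B)))
S = -34 (S = Add(Add(7, Add(-1, Mul(8, -4))), -8) = Add(Add(7, Add(-1, -32)), -8) = Add(Add(7, -33), -8) = Add(-26, -8) = -34)
Mul(28, Add(-14, S)) = Mul(28, Add(-14, -34)) = Mul(28, -48) = -1344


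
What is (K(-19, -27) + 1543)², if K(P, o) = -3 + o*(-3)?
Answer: 2627641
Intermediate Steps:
K(P, o) = -3 - 3*o
(K(-19, -27) + 1543)² = ((-3 - 3*(-27)) + 1543)² = ((-3 + 81) + 1543)² = (78 + 1543)² = 1621² = 2627641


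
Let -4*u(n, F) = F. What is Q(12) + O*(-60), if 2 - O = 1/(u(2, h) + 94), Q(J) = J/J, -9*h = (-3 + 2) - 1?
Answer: -200149/1691 ≈ -118.36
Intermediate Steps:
h = 2/9 (h = -((-3 + 2) - 1)/9 = -(-1 - 1)/9 = -⅑*(-2) = 2/9 ≈ 0.22222)
u(n, F) = -F/4
Q(J) = 1
O = 3364/1691 (O = 2 - 1/(-¼*2/9 + 94) = 2 - 1/(-1/18 + 94) = 2 - 1/1691/18 = 2 - 1*18/1691 = 2 - 18/1691 = 3364/1691 ≈ 1.9894)
Q(12) + O*(-60) = 1 + (3364/1691)*(-60) = 1 - 201840/1691 = -200149/1691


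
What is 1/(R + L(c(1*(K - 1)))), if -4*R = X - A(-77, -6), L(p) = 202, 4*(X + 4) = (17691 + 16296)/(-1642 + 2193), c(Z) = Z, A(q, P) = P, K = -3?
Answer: 8816/1742437 ≈ 0.0050596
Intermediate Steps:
X = 25171/2204 (X = -4 + ((17691 + 16296)/(-1642 + 2193))/4 = -4 + (33987/551)/4 = -4 + (33987*(1/551))/4 = -4 + (¼)*(33987/551) = -4 + 33987/2204 = 25171/2204 ≈ 11.421)
R = -38395/8816 (R = -(25171/2204 - 1*(-6))/4 = -(25171/2204 + 6)/4 = -¼*38395/2204 = -38395/8816 ≈ -4.3551)
1/(R + L(c(1*(K - 1)))) = 1/(-38395/8816 + 202) = 1/(1742437/8816) = 8816/1742437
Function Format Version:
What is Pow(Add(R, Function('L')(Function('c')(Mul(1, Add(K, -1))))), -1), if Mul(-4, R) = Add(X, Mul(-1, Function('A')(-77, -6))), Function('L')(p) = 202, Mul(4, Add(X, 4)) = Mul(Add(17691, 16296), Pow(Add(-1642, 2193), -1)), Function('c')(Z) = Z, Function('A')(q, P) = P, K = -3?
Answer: Rational(8816, 1742437) ≈ 0.0050596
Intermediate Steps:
X = Rational(25171, 2204) (X = Add(-4, Mul(Rational(1, 4), Mul(Add(17691, 16296), Pow(Add(-1642, 2193), -1)))) = Add(-4, Mul(Rational(1, 4), Mul(33987, Pow(551, -1)))) = Add(-4, Mul(Rational(1, 4), Mul(33987, Rational(1, 551)))) = Add(-4, Mul(Rational(1, 4), Rational(33987, 551))) = Add(-4, Rational(33987, 2204)) = Rational(25171, 2204) ≈ 11.421)
R = Rational(-38395, 8816) (R = Mul(Rational(-1, 4), Add(Rational(25171, 2204), Mul(-1, -6))) = Mul(Rational(-1, 4), Add(Rational(25171, 2204), 6)) = Mul(Rational(-1, 4), Rational(38395, 2204)) = Rational(-38395, 8816) ≈ -4.3551)
Pow(Add(R, Function('L')(Function('c')(Mul(1, Add(K, -1))))), -1) = Pow(Add(Rational(-38395, 8816), 202), -1) = Pow(Rational(1742437, 8816), -1) = Rational(8816, 1742437)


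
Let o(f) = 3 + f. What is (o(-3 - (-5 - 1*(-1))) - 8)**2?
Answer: 16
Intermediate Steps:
(o(-3 - (-5 - 1*(-1))) - 8)**2 = ((3 + (-3 - (-5 - 1*(-1)))) - 8)**2 = ((3 + (-3 - (-5 + 1))) - 8)**2 = ((3 + (-3 - 1*(-4))) - 8)**2 = ((3 + (-3 + 4)) - 8)**2 = ((3 + 1) - 8)**2 = (4 - 8)**2 = (-4)**2 = 16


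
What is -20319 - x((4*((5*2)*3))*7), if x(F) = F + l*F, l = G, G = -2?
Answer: -19479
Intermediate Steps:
l = -2
x(F) = -F (x(F) = F - 2*F = -F)
-20319 - x((4*((5*2)*3))*7) = -20319 - (-1)*(4*((5*2)*3))*7 = -20319 - (-1)*(4*(10*3))*7 = -20319 - (-1)*(4*30)*7 = -20319 - (-1)*120*7 = -20319 - (-1)*840 = -20319 - 1*(-840) = -20319 + 840 = -19479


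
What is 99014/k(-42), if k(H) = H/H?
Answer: 99014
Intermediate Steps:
k(H) = 1
99014/k(-42) = 99014/1 = 99014*1 = 99014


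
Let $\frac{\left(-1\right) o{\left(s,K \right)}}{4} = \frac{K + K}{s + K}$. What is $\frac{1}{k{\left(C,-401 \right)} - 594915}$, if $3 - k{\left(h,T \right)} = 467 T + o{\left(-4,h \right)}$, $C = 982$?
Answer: $- \frac{489}{199334477} \approx -2.4532 \cdot 10^{-6}$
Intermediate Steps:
$o{\left(s,K \right)} = - \frac{8 K}{K + s}$ ($o{\left(s,K \right)} = - 4 \frac{K + K}{s + K} = - 4 \frac{2 K}{K + s} = - \frac{8 K}{K + s}$)
$k{\left(h,T \right)} = 3 - 467 T + \frac{8 h}{-4 + h}$ ($k{\left(h,T \right)} = 3 - \left(467 T - \frac{8 h}{h - 4}\right) = 3 - \left(467 T - \frac{8 h}{-4 + h}\right) = 3 - 467 T + \frac{8 h}{-4 + h}$)
$\frac{1}{k{\left(C,-401 \right)} - 594915} = \frac{1}{\frac{8 \cdot 982 + \left(-4 + 982\right) \left(3 - -187267\right)}{-4 + 982} - 594915} = \frac{1}{\frac{7856 + 978 \left(3 + 187267\right)}{978} - 594915} = \frac{1}{\frac{7856 + 978 \cdot 187270}{978} - 594915} = \frac{1}{\frac{7856 + 183150060}{978} - 594915} = \frac{1}{\frac{1}{978} \cdot 183157916 - 594915} = \frac{1}{\frac{91578958}{489} - 594915} = \frac{1}{- \frac{199334477}{489}} = - \frac{489}{199334477}$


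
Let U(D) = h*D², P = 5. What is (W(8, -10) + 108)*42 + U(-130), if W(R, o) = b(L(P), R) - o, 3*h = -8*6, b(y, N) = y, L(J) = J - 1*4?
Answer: -265402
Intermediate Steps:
L(J) = -4 + J (L(J) = J - 4 = -4 + J)
h = -16 (h = (-8*6)/3 = (⅓)*(-48) = -16)
W(R, o) = 1 - o (W(R, o) = (-4 + 5) - o = 1 - o)
U(D) = -16*D²
(W(8, -10) + 108)*42 + U(-130) = ((1 - 1*(-10)) + 108)*42 - 16*(-130)² = ((1 + 10) + 108)*42 - 16*16900 = (11 + 108)*42 - 270400 = 119*42 - 270400 = 4998 - 270400 = -265402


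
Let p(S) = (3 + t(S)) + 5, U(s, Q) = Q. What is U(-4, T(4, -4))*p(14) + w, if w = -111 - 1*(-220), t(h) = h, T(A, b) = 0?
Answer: 109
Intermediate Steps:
w = 109 (w = -111 + 220 = 109)
p(S) = 8 + S (p(S) = (3 + S) + 5 = 8 + S)
U(-4, T(4, -4))*p(14) + w = 0*(8 + 14) + 109 = 0*22 + 109 = 0 + 109 = 109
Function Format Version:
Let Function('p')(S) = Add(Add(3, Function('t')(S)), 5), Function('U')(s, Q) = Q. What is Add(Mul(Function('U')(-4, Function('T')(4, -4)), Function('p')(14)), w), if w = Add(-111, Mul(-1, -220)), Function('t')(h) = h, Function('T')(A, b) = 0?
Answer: 109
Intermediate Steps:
w = 109 (w = Add(-111, 220) = 109)
Function('p')(S) = Add(8, S) (Function('p')(S) = Add(Add(3, S), 5) = Add(8, S))
Add(Mul(Function('U')(-4, Function('T')(4, -4)), Function('p')(14)), w) = Add(Mul(0, Add(8, 14)), 109) = Add(Mul(0, 22), 109) = Add(0, 109) = 109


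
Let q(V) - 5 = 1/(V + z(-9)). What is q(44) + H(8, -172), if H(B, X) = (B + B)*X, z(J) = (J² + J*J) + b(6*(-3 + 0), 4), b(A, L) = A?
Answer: -516435/188 ≈ -2747.0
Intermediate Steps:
z(J) = -18 + 2*J² (z(J) = (J² + J*J) + 6*(-3 + 0) = (J² + J²) + 6*(-3) = 2*J² - 18 = -18 + 2*J²)
H(B, X) = 2*B*X (H(B, X) = (2*B)*X = 2*B*X)
q(V) = 5 + 1/(144 + V) (q(V) = 5 + 1/(V + (-18 + 2*(-9)²)) = 5 + 1/(V + (-18 + 2*81)) = 5 + 1/(V + (-18 + 162)) = 5 + 1/(V + 144) = 5 + 1/(144 + V))
q(44) + H(8, -172) = (721 + 5*44)/(144 + 44) + 2*8*(-172) = (721 + 220)/188 - 2752 = (1/188)*941 - 2752 = 941/188 - 2752 = -516435/188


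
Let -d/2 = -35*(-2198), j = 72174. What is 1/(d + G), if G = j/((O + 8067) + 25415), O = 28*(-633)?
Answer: -7879/1212226853 ≈ -6.4996e-6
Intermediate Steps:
d = -153860 (d = -(-70)*(-2198) = -2*76930 = -153860)
O = -17724
G = 36087/7879 (G = 72174/((-17724 + 8067) + 25415) = 72174/(-9657 + 25415) = 72174/15758 = 72174*(1/15758) = 36087/7879 ≈ 4.5801)
1/(d + G) = 1/(-153860 + 36087/7879) = 1/(-1212226853/7879) = -7879/1212226853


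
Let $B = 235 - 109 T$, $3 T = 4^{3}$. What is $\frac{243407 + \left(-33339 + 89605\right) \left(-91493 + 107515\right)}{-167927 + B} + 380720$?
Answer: $\frac{191481785663}{510052} \approx 3.7542 \cdot 10^{5}$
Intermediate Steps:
$T = \frac{64}{3}$ ($T = \frac{4^{3}}{3} = \frac{1}{3} \cdot 64 = \frac{64}{3} \approx 21.333$)
$B = - \frac{6271}{3}$ ($B = 235 - \frac{6976}{3} = - \frac{6271}{3} \approx -2090.3$)
$\frac{243407 + \left(-33339 + 89605\right) \left(-91493 + 107515\right)}{-167927 + B} + 380720 = \frac{243407 + \left(-33339 + 89605\right) \left(-91493 + 107515\right)}{-167927 - \frac{6271}{3}} + 380720 = \frac{243407 + 56266 \cdot 16022}{- \frac{510052}{3}} + 380720 = \left(243407 + 901493852\right) \left(- \frac{3}{510052}\right) + 380720 = 901737259 \left(- \frac{3}{510052}\right) + 380720 = - \frac{2705211777}{510052} + 380720 = \frac{191481785663}{510052}$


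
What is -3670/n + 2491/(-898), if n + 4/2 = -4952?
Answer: -4522377/2224346 ≈ -2.0331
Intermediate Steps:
n = -4954 (n = -2 - 4952 = -4954)
-3670/n + 2491/(-898) = -3670/(-4954) + 2491/(-898) = -3670*(-1/4954) + 2491*(-1/898) = 1835/2477 - 2491/898 = -4522377/2224346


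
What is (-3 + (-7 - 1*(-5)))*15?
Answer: -75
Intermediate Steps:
(-3 + (-7 - 1*(-5)))*15 = (-3 + (-7 + 5))*15 = (-3 - 2)*15 = -5*15 = -75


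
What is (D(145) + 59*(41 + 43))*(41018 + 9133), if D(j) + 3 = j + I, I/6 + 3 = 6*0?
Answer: 254767080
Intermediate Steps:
I = -18 (I = -18 + 6*(6*0) = -18 + 6*0 = -18 + 0 = -18)
D(j) = -21 + j (D(j) = -3 + (j - 18) = -3 + (-18 + j) = -21 + j)
(D(145) + 59*(41 + 43))*(41018 + 9133) = ((-21 + 145) + 59*(41 + 43))*(41018 + 9133) = (124 + 59*84)*50151 = (124 + 4956)*50151 = 5080*50151 = 254767080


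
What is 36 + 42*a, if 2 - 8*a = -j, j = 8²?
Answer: 765/2 ≈ 382.50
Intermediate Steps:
j = 64
a = 33/4 (a = ¼ - (-1)*64/8 = ¼ - ⅛*(-64) = ¼ + 8 = 33/4 ≈ 8.2500)
36 + 42*a = 36 + 42*(33/4) = 36 + 693/2 = 765/2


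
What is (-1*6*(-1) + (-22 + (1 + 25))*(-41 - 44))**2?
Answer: 111556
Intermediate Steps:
(-1*6*(-1) + (-22 + (1 + 25))*(-41 - 44))**2 = (-6*(-1) + (-22 + 26)*(-85))**2 = (6 + 4*(-85))**2 = (6 - 340)**2 = (-334)**2 = 111556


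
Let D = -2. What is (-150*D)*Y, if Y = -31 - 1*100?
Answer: -39300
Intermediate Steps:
Y = -131 (Y = -31 - 100 = -131)
(-150*D)*Y = -150*(-2)*(-131) = 300*(-131) = -39300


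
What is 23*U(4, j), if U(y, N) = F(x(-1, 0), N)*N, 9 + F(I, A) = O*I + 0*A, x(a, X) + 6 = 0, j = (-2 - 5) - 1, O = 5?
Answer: 7176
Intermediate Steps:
j = -8 (j = -7 - 1 = -8)
x(a, X) = -6 (x(a, X) = -6 + 0 = -6)
F(I, A) = -9 + 5*I (F(I, A) = -9 + (5*I + 0*A) = -9 + (5*I + 0) = -9 + 5*I)
U(y, N) = -39*N (U(y, N) = (-9 + 5*(-6))*N = (-9 - 30)*N = -39*N)
23*U(4, j) = 23*(-39*(-8)) = 23*312 = 7176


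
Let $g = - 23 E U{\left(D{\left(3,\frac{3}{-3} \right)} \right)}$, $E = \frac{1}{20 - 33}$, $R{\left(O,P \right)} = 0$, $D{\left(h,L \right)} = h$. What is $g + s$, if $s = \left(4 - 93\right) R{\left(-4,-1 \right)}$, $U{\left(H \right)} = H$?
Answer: $\frac{69}{13} \approx 5.3077$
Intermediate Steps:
$E = - \frac{1}{13}$ ($E = \frac{1}{-13} = - \frac{1}{13} \approx -0.076923$)
$g = \frac{69}{13}$ ($g = \left(-23\right) \left(- \frac{1}{13}\right) 3 = \frac{23}{13} \cdot 3 = \frac{69}{13} \approx 5.3077$)
$s = 0$ ($s = \left(4 - 93\right) 0 = \left(-89\right) 0 = 0$)
$g + s = \frac{69}{13} + 0 = \frac{69}{13}$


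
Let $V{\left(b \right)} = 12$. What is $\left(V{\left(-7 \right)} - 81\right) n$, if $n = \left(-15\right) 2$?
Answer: $2070$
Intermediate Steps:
$n = -30$
$\left(V{\left(-7 \right)} - 81\right) n = \left(12 - 81\right) \left(-30\right) = \left(-69\right) \left(-30\right) = 2070$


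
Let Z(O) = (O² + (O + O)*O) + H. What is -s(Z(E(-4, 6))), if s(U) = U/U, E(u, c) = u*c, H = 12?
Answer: -1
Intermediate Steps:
E(u, c) = c*u
Z(O) = 12 + 3*O² (Z(O) = (O² + (O + O)*O) + 12 = (O² + (2*O)*O) + 12 = (O² + 2*O²) + 12 = 3*O² + 12 = 12 + 3*O²)
s(U) = 1
-s(Z(E(-4, 6))) = -1*1 = -1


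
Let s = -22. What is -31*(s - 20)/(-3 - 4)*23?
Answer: -4278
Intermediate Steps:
-31*(s - 20)/(-3 - 4)*23 = -31*(-22 - 20)/(-3 - 4)*23 = -(-1302)/(-7)*23 = -(-1302)*(-1)/7*23 = -31*6*23 = -186*23 = -4278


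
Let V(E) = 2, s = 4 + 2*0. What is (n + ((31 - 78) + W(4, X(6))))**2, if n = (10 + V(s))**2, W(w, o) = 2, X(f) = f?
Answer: 9801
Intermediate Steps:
s = 4 (s = 4 + 0 = 4)
n = 144 (n = (10 + 2)**2 = 12**2 = 144)
(n + ((31 - 78) + W(4, X(6))))**2 = (144 + ((31 - 78) + 2))**2 = (144 + (-47 + 2))**2 = (144 - 45)**2 = 99**2 = 9801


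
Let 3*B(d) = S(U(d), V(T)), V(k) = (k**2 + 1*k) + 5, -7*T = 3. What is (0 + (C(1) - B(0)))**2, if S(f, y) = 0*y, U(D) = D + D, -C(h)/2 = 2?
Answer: 16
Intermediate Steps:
C(h) = -4 (C(h) = -2*2 = -4)
U(D) = 2*D
T = -3/7 (T = -1/7*3 = -3/7 ≈ -0.42857)
V(k) = 5 + k + k**2 (V(k) = (k**2 + k) + 5 = (k + k**2) + 5 = 5 + k + k**2)
S(f, y) = 0
B(d) = 0 (B(d) = (1/3)*0 = 0)
(0 + (C(1) - B(0)))**2 = (0 + (-4 - 1*0))**2 = (0 + (-4 + 0))**2 = (0 - 4)**2 = (-4)**2 = 16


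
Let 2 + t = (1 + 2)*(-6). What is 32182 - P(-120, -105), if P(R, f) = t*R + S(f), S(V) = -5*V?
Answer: 29257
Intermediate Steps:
t = -20 (t = -2 + (1 + 2)*(-6) = -2 + 3*(-6) = -2 - 18 = -20)
P(R, f) = -20*R - 5*f
32182 - P(-120, -105) = 32182 - (-20*(-120) - 5*(-105)) = 32182 - (2400 + 525) = 32182 - 1*2925 = 32182 - 2925 = 29257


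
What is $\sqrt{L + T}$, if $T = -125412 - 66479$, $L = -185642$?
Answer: $i \sqrt{377533} \approx 614.44 i$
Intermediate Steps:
$T = -191891$
$\sqrt{L + T} = \sqrt{-185642 - 191891} = \sqrt{-377533} = i \sqrt{377533}$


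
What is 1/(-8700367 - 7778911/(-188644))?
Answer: -188644/1641264253437 ≈ -1.1494e-7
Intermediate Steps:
1/(-8700367 - 7778911/(-188644)) = 1/(-8700367 - 7778911*(-1/188644)) = 1/(-8700367 + 7778911/188644) = 1/(-1641264253437/188644) = -188644/1641264253437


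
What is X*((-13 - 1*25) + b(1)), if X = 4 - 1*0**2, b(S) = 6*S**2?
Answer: -128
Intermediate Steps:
X = 4 (X = 4 - 1*0 = 4 + 0 = 4)
X*((-13 - 1*25) + b(1)) = 4*((-13 - 1*25) + 6*1**2) = 4*((-13 - 25) + 6*1) = 4*(-38 + 6) = 4*(-32) = -128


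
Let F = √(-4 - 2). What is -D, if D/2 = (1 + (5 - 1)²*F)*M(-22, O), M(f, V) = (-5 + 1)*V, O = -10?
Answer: -80 - 1280*I*√6 ≈ -80.0 - 3135.3*I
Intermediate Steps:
M(f, V) = -4*V
F = I*√6 (F = √(-6) = I*√6 ≈ 2.4495*I)
D = 80 + 1280*I*√6 (D = 2*((1 + (5 - 1)²*(I*√6))*(-4*(-10))) = 2*((1 + 4²*(I*√6))*40) = 2*((1 + 16*(I*√6))*40) = 2*((1 + 16*I*√6)*40) = 2*(40 + 640*I*√6) = 80 + 1280*I*√6 ≈ 80.0 + 3135.3*I)
-D = -(80 + 1280*I*√6) = -80 - 1280*I*√6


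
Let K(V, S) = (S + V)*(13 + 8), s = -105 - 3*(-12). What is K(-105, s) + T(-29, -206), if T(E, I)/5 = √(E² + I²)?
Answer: -3654 + 5*√43277 ≈ -2613.8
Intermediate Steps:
T(E, I) = 5*√(E² + I²)
s = -69 (s = -105 - 1*(-36) = -105 + 36 = -69)
K(V, S) = 21*S + 21*V (K(V, S) = (S + V)*21 = 21*S + 21*V)
K(-105, s) + T(-29, -206) = (21*(-69) + 21*(-105)) + 5*√((-29)² + (-206)²) = (-1449 - 2205) + 5*√(841 + 42436) = -3654 + 5*√43277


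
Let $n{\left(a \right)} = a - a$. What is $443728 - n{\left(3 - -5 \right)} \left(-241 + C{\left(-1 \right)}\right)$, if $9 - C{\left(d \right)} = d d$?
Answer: $443728$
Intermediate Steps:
$C{\left(d \right)} = 9 - d^{2}$ ($C{\left(d \right)} = 9 - d d = 9 - d^{2}$)
$n{\left(a \right)} = 0$
$443728 - n{\left(3 - -5 \right)} \left(-241 + C{\left(-1 \right)}\right) = 443728 - 0 \left(-241 + \left(9 - \left(-1\right)^{2}\right)\right) = 443728 - 0 \left(-241 + \left(9 - 1\right)\right) = 443728 - 0 \left(-241 + 8\right) = 443728 - 0 \left(-233\right) = 443728 - 0 = 443728 + 0 = 443728$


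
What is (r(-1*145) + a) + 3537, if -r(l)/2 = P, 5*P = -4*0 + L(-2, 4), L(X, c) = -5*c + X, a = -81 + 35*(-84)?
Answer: 2624/5 ≈ 524.80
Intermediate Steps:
a = -3021 (a = -81 - 2940 = -3021)
L(X, c) = X - 5*c
P = -22/5 (P = (-4*0 + (-2 - 5*4))/5 = (0 + (-2 - 20))/5 = (0 - 22)/5 = (⅕)*(-22) = -22/5 ≈ -4.4000)
r(l) = 44/5 (r(l) = -2*(-22/5) = 44/5)
(r(-1*145) + a) + 3537 = (44/5 - 3021) + 3537 = -15061/5 + 3537 = 2624/5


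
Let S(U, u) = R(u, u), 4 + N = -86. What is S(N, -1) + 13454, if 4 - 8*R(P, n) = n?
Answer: 107637/8 ≈ 13455.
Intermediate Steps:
R(P, n) = 1/2 - n/8
N = -90 (N = -4 - 86 = -90)
S(U, u) = 1/2 - u/8
S(N, -1) + 13454 = (1/2 - 1/8*(-1)) + 13454 = (1/2 + 1/8) + 13454 = 5/8 + 13454 = 107637/8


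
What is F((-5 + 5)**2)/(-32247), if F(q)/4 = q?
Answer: 0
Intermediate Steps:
F(q) = 4*q
F((-5 + 5)**2)/(-32247) = (4*(-5 + 5)**2)/(-32247) = (4*0**2)*(-1/32247) = (4*0)*(-1/32247) = 0*(-1/32247) = 0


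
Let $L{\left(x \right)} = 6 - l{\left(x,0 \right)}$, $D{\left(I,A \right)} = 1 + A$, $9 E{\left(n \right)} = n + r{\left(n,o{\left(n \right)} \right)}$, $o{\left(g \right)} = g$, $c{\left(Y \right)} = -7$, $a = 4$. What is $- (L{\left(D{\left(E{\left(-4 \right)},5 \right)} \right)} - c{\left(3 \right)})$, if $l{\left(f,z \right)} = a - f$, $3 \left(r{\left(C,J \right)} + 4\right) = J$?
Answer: $-15$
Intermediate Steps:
$r{\left(C,J \right)} = -4 + \frac{J}{3}$
$E{\left(n \right)} = - \frac{4}{9} + \frac{4 n}{27}$ ($E{\left(n \right)} = \frac{n + \left(-4 + \frac{n}{3}\right)}{9} = \frac{-4 + \frac{4 n}{3}}{9} = - \frac{4}{9} + \frac{4 n}{27}$)
$l{\left(f,z \right)} = 4 - f$
$L{\left(x \right)} = 2 + x$ ($L{\left(x \right)} = 6 - \left(4 - x\right) = 6 + \left(-4 + x\right) = 2 + x$)
$- (L{\left(D{\left(E{\left(-4 \right)},5 \right)} \right)} - c{\left(3 \right)}) = - (\left(2 + \left(1 + 5\right)\right) - -7) = - (\left(2 + 6\right) + 7) = - (8 + 7) = \left(-1\right) 15 = -15$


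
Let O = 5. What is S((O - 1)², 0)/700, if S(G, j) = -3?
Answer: -3/700 ≈ -0.0042857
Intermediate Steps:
S((O - 1)², 0)/700 = -3/700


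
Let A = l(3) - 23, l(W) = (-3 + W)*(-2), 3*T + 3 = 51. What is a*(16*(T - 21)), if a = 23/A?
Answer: 80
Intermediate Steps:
T = 16 (T = -1 + (⅓)*51 = -1 + 17 = 16)
l(W) = 6 - 2*W
A = -23 (A = (6 - 2*3) - 23 = (6 - 6) - 23 = 0 - 23 = -23)
a = -1 (a = 23/(-23) = 23*(-1/23) = -1)
a*(16*(T - 21)) = -16*(16 - 21) = -16*(-5) = -1*(-80) = 80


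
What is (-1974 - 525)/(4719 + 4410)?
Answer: -49/179 ≈ -0.27374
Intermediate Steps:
(-1974 - 525)/(4719 + 4410) = -2499/9129 = -2499*1/9129 = -49/179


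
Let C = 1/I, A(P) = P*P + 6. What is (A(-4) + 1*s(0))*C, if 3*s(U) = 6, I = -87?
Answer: -8/29 ≈ -0.27586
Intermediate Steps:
s(U) = 2 (s(U) = (⅓)*6 = 2)
A(P) = 6 + P² (A(P) = P² + 6 = 6 + P²)
C = -1/87 (C = 1/(-87) = -1/87 ≈ -0.011494)
(A(-4) + 1*s(0))*C = ((6 + (-4)²) + 1*2)*(-1/87) = ((6 + 16) + 2)*(-1/87) = (22 + 2)*(-1/87) = 24*(-1/87) = -8/29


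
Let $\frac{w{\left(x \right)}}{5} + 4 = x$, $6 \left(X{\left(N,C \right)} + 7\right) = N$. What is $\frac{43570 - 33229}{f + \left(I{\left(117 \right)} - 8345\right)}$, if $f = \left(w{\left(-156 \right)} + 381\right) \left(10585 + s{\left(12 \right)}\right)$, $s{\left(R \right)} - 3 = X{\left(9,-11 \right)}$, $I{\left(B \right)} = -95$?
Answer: $- \frac{20682}{8885015} \approx -0.0023277$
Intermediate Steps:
$X{\left(N,C \right)} = -7 + \frac{N}{6}$
$w{\left(x \right)} = -20 + 5 x$
$s{\left(R \right)} = - \frac{5}{2}$ ($s{\left(R \right)} = 3 + \left(-7 + \frac{1}{6} \cdot 9\right) = 3 + \left(-7 + \frac{3}{2}\right) = 3 - \frac{11}{2} = - \frac{5}{2}$)
$f = - \frac{8868135}{2}$ ($f = \left(\left(-20 + 5 \left(-156\right)\right) + 381\right) \left(10585 - \frac{5}{2}\right) = \left(\left(-20 - 780\right) + 381\right) \frac{21165}{2} = \left(-800 + 381\right) \frac{21165}{2} = \left(-419\right) \frac{21165}{2} = - \frac{8868135}{2} \approx -4.4341 \cdot 10^{6}$)
$\frac{43570 - 33229}{f + \left(I{\left(117 \right)} - 8345\right)} = \frac{43570 - 33229}{- \frac{8868135}{2} - 8440} = \frac{10341}{- \frac{8868135}{2} - 8440} = \frac{10341}{- \frac{8885015}{2}} = 10341 \left(- \frac{2}{8885015}\right) = - \frac{20682}{8885015}$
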